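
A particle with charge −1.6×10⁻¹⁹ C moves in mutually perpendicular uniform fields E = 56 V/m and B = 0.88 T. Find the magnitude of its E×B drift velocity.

The steady drift has the magnetic force balancing the electric force, so v_d = E/B.
v_d = 56/0.88 = 64 m/s.

v_d ≈ 64 m/s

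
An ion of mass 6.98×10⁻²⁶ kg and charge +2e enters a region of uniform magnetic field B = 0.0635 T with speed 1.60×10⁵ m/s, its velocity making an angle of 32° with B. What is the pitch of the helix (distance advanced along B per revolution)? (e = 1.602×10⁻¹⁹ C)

p ≈ 2.92 m

v∥ = v cosθ = 1.60×10⁵·cos32° ≈ 1.357×10⁵ m/s.
T = 2πm/(|q|B) = 2π(6.98×10⁻²⁶)/((3.204×10⁻¹⁹)(0.0635)) ≈ 2.156×10⁻⁵ s.
pitch = v∥ T = (1.357×10⁵)(2.156×10⁻⁵) ≈ 2.92 m.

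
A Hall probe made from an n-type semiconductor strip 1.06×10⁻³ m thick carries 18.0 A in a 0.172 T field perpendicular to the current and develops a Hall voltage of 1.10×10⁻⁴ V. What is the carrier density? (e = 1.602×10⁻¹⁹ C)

n ≈ 1.66×10²⁶ m⁻³

From V_H = IB/(n e t), n = IB/(V_H e t).
n = (18.0)(0.172)/((1.10×10⁻⁴)(1.602×10⁻¹⁹)(1.06×10⁻³)) ≈ 1.66×10²⁶ m⁻³.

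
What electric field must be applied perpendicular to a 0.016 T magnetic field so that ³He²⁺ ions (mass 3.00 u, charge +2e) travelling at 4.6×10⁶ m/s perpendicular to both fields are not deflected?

For straight-line motion qE = qvB, so E = vB.
E = 4.6×10⁶ × 0.016 = 7.4×10⁴ V/m.

E = 7.4×10⁴ V/m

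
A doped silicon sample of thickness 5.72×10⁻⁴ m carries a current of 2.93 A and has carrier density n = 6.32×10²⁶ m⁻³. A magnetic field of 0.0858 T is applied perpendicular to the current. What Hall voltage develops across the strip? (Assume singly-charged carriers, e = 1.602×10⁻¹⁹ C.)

V_H = IB/(n e t).
V_H = (2.93)(0.0858)/((6.32×10²⁶)(1.602×10⁻¹⁹)(5.72×10⁻⁴)) ≈ 4.34×10⁻⁶ V.

V_H ≈ 4.34×10⁻⁶ V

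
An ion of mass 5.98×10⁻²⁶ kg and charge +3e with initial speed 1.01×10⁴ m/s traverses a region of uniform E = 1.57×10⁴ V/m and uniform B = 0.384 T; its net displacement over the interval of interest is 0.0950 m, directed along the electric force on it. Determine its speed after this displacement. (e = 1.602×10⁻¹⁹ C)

B does no work; ΔKE = |q|E d.
½mv_f² = ½mv₀² + |q|Ed = ½(5.98×10⁻²⁶)(1.01×10⁴)² + (4.806×10⁻¹⁹)(1.57×10⁴)(0.0950) ≈ 3.050×10⁻¹⁸ J + 7.168×10⁻¹⁶ J ≈ 7.199×10⁻¹⁶ J.
v_f = √(2·7.199×10⁻¹⁶/5.98×10⁻²⁶) ≈ 1.55×10⁵ m/s.

v_f ≈ 1.55×10⁵ m/s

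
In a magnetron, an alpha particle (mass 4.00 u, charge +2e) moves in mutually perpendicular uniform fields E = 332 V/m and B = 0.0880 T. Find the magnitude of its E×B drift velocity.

The E×B drift speed is v_d = E/B.
v_d = 332/0.0880 = 3770 m/s.

v_d ≈ 3770 m/s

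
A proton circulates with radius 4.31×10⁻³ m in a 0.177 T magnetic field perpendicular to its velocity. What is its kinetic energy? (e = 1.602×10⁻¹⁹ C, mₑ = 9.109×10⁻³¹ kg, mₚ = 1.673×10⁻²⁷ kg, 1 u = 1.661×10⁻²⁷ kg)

KE ≈ 27.9 eV

v = |q|Br/m, then KE = ½mv² = (qBr)²/(2m).
v = (1.602×10⁻¹⁹)(0.177)(4.31×10⁻³)/1.673×10⁻²⁷ ≈ 7.305×10⁴ m/s.
KE = ½(1.673×10⁻²⁷)(7.305×10⁴)² ≈ 4.46×10⁻¹⁸ J = 27.9 eV.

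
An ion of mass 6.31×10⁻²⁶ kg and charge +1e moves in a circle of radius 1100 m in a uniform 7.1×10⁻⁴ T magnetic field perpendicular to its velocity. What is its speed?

v ≈ 2.0×10⁶ m/s

From |q|vB = mv²/r, v = |q|Br/m.
v = (1.602×10⁻¹⁹)(7.1×10⁻⁴)(1100)/6.31×10⁻²⁶ ≈ 2.0×10⁶ m/s.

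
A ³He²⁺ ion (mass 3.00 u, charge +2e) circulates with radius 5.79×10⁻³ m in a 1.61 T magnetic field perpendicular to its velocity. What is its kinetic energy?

v = |q|Br/m, then KE = ½mv² = (qBr)²/(2m).
v = (3.204×10⁻¹⁹)(1.61)(5.79×10⁻³)/4.983×10⁻²⁷ ≈ 5.994×10⁵ m/s.
KE = ½(4.983×10⁻²⁷)(5.994×10⁵)² ≈ 8.95×10⁻¹⁶ J = 5590 eV.

KE ≈ 5590 eV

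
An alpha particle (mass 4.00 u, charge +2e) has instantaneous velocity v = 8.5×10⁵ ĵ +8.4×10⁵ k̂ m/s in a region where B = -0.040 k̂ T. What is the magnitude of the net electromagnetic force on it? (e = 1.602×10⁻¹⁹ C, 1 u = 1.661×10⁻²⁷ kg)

v×B = (-3.40×10⁴, 0, 0) N/C.
F = q v×B = (3.204×10⁻¹⁹ C)·(-3.40×10⁴, 0, 0) = (-1.09×10⁻¹⁴, 0, 0) N.
|F| = 1.09×10⁻¹⁴ N.

|F| ≈ 1.09×10⁻¹⁴ N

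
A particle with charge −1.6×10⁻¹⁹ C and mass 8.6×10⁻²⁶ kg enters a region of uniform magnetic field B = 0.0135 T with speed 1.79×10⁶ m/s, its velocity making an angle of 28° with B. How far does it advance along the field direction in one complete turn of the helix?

p ≈ 395 m

v∥ = v cosθ = 1.79×10⁶·cos28° ≈ 1.580×10⁶ m/s.
T = 2πm/(|q|B) = 2π(8.6×10⁻²⁶)/((1.6×10⁻¹⁹)(0.0135)) ≈ 2.502×10⁻⁴ s.
pitch = v∥ T = (1.580×10⁶)(2.502×10⁻⁴) ≈ 395 m.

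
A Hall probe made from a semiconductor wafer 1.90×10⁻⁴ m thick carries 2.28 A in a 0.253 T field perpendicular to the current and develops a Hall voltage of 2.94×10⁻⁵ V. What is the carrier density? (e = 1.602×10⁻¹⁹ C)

n ≈ 6.45×10²⁶ m⁻³

From V_H = IB/(n e t), n = IB/(V_H e t).
n = (2.28)(0.253)/((2.94×10⁻⁵)(1.602×10⁻¹⁹)(1.90×10⁻⁴)) ≈ 6.45×10²⁶ m⁻³.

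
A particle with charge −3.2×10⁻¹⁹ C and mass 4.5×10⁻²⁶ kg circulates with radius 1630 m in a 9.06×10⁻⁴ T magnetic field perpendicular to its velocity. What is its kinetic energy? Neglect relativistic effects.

v = |q|Br/m, then KE = ½mv² = (qBr)²/(2m).
v = (3.2×10⁻¹⁹)(9.06×10⁻⁴)(1630)/4.5×10⁻²⁶ ≈ 1.050×10⁷ m/s.
KE = ½(4.5×10⁻²⁶)(1.050×10⁷)² ≈ 2.48×10⁻¹² J.

KE ≈ 2.48×10⁻¹² J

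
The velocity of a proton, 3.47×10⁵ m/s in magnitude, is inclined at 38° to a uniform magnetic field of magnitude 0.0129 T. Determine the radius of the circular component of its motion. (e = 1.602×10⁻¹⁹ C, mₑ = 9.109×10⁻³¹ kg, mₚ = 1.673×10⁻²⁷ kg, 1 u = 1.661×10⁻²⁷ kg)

v⊥ = v sinθ = 3.47×10⁵·sin38° ≈ 2.136×10⁵ m/s.
r = m v⊥/(|q|B) = (1.673×10⁻²⁷)(2.136×10⁵)/((1.602×10⁻¹⁹)(0.0129)) ≈ 0.173 m.

r ≈ 0.173 m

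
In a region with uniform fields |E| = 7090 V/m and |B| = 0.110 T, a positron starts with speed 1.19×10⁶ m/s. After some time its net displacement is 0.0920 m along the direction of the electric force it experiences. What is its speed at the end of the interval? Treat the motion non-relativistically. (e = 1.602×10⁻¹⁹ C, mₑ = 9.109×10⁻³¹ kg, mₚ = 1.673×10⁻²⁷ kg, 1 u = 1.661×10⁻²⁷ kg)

B does no work; ΔKE = |q|E d.
½mv_f² = ½mv₀² + |q|Ed = ½(9.109×10⁻³¹)(1.19×10⁶)² + (1.602×10⁻¹⁹)(7090)(0.0920) ≈ 6.450×10⁻¹⁹ J + 1.045×10⁻¹⁶ J ≈ 1.051×10⁻¹⁶ J.
v_f = √(2·1.051×10⁻¹⁶/9.109×10⁻³¹) ≈ 1.52×10⁷ m/s.

v_f ≈ 1.52×10⁷ m/s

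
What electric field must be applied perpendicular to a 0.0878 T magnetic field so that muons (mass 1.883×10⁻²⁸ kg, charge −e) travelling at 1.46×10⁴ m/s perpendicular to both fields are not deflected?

E = 1280 V/m

For straight-line motion qE = qvB, so E = vB.
E = 1.46×10⁴ × 0.0878 = 1280 V/m.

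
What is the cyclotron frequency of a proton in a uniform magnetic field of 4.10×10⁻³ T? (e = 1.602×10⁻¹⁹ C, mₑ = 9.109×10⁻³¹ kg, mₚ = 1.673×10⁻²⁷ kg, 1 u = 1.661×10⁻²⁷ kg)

f ≈ 6.25×10⁴ Hz

f = |q|B/(2πm).
f = (1.602×10⁻¹⁹)(4.10×10⁻³)/(2π·1.673×10⁻²⁷) ≈ 6.25×10⁴ Hz.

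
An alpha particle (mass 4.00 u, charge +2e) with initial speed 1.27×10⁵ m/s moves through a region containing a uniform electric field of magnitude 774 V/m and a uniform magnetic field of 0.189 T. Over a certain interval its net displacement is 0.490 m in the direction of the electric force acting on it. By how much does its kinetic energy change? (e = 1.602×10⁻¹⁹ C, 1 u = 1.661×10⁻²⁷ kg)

ΔKE ≈ 1.22×10⁻¹⁶ J

The magnetic force is always ⟂ v and does no work; only the electric force changes KE.
ΔKE = F_E · d = |q|E d = (3.204×10⁻¹⁹)(774)(0.490) ≈ 1.22×10⁻¹⁶ J.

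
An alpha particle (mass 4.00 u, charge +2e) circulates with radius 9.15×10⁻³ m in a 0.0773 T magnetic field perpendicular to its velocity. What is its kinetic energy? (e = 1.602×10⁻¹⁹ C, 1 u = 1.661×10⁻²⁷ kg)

v = |q|Br/m, then KE = ½mv² = (qBr)²/(2m).
v = (3.204×10⁻¹⁹)(0.0773)(9.15×10⁻³)/6.644×10⁻²⁷ ≈ 3.411×10⁴ m/s.
KE = ½(6.644×10⁻²⁷)(3.411×10⁴)² ≈ 3.86×10⁻¹⁸ J.

KE ≈ 3.86×10⁻¹⁸ J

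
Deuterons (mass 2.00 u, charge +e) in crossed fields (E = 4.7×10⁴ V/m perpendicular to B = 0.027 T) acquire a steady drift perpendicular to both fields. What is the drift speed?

v_d ≈ 1.7×10⁶ m/s

The E×B drift speed is v_d = E/B.
v_d = 4.7×10⁴/0.027 = 1.7×10⁶ m/s.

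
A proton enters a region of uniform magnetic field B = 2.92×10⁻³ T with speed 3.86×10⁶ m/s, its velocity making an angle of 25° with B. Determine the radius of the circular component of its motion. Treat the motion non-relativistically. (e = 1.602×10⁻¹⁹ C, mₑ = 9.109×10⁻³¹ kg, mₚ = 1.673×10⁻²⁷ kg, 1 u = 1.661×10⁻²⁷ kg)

r ≈ 5.83 m

v⊥ = v sinθ = 3.86×10⁶·sin25° ≈ 1.631×10⁶ m/s.
r = m v⊥/(|q|B) = (1.673×10⁻²⁷)(1.631×10⁶)/((1.602×10⁻¹⁹)(2.92×10⁻³)) ≈ 5.83 m.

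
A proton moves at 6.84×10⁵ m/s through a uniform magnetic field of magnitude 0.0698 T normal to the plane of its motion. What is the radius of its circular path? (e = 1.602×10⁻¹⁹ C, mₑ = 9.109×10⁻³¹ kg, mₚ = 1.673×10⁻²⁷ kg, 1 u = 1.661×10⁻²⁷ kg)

The magnetic force provides the centripetal force: |q|vB = mv²/r.
r = mv/(|q|B) = (1.673×10⁻²⁷)(6.84×10⁵)/((1.602×10⁻¹⁹)(0.0698)) ≈ 0.102 m.

r ≈ 0.102 m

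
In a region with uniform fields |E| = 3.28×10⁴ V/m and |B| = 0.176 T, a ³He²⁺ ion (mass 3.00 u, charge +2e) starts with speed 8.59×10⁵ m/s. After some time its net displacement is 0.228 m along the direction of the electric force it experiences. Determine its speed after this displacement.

v_f ≈ 1.30×10⁶ m/s

B does no work; ΔKE = |q|E d.
½mv_f² = ½mv₀² + |q|Ed = ½(4.983×10⁻²⁷)(8.59×10⁵)² + (3.204×10⁻¹⁹)(3.28×10⁴)(0.228) ≈ 1.838×10⁻¹⁵ J + 2.396×10⁻¹⁵ J ≈ 4.235×10⁻¹⁵ J.
v_f = √(2·4.235×10⁻¹⁵/4.983×10⁻²⁷) ≈ 1.30×10⁶ m/s.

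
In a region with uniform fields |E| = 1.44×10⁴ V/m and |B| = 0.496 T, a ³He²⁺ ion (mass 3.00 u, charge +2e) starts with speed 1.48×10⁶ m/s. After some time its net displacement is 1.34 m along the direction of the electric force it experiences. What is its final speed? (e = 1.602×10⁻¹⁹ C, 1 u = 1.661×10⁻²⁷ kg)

v_f ≈ 2.16×10⁶ m/s

B does no work; ΔKE = |q|E d.
½mv_f² = ½mv₀² + |q|Ed = ½(4.983×10⁻²⁷)(1.48×10⁶)² + (3.204×10⁻¹⁹)(1.44×10⁴)(1.34) ≈ 5.457×10⁻¹⁵ J + 6.182×10⁻¹⁵ J ≈ 1.164×10⁻¹⁴ J.
v_f = √(2·1.164×10⁻¹⁴/4.983×10⁻²⁷) ≈ 2.16×10⁶ m/s.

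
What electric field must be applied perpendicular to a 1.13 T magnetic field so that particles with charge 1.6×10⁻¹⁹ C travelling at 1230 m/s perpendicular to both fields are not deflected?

E = 1390 V/m

For straight-line motion qE = qvB, so E = vB.
E = 1230 × 1.13 = 1390 V/m.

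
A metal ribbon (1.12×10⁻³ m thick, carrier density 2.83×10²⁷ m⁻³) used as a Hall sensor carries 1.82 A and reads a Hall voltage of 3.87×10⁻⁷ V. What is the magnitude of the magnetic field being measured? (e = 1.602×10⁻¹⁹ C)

B ≈ 0.108 T

From V_H = IB/(n e t), B = V_H n e t / I.
B = (3.87×10⁻⁷)(2.83×10²⁷)(1.602×10⁻¹⁹)(1.12×10⁻³)/1.82 ≈ 0.108 T.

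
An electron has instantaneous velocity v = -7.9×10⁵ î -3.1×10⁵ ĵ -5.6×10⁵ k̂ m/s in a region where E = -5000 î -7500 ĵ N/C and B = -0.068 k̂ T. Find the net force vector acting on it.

F ≈ (-2.58×10⁻¹⁵, 9.81×10⁻¹⁵, 0) N

v×B = (2.11×10⁴, -5.37×10⁴, 0) N/C.
E + v×B = (1.61×10⁴, -6.12×10⁴, 0) N/C.
F = q(E + v×B) = (−1.602×10⁻¹⁹ C)·(1.61×10⁴, -6.12×10⁴, 0) = (-2.58×10⁻¹⁵, 9.81×10⁻¹⁵, 0) N.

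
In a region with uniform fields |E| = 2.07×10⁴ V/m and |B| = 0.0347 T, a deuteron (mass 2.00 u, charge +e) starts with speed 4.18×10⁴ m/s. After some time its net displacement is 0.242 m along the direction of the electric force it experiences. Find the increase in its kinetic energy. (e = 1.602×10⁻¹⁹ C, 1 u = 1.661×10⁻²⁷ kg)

ΔKE ≈ 8.03×10⁻¹⁶ J

The magnetic force is always ⟂ v and does no work; only the electric force changes KE.
ΔKE = F_E · d = |q|E d = (1.602×10⁻¹⁹)(2.07×10⁴)(0.242) ≈ 8.03×10⁻¹⁶ J.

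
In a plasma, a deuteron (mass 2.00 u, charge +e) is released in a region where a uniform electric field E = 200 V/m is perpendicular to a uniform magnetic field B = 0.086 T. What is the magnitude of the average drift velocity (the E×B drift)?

In crossed fields the guiding centre drifts at v_d = |E×B|/B² = E/B, independent of charge and mass.
v_d = 200/0.086 = 2300 m/s.

v_d ≈ 2300 m/s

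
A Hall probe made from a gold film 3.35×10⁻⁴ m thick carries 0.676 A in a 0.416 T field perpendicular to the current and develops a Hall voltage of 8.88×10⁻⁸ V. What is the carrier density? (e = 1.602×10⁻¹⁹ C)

n ≈ 5.90×10²⁸ m⁻³

From V_H = IB/(n e t), n = IB/(V_H e t).
n = (0.676)(0.416)/((8.88×10⁻⁸)(1.602×10⁻¹⁹)(3.35×10⁻⁴)) ≈ 5.90×10²⁸ m⁻³.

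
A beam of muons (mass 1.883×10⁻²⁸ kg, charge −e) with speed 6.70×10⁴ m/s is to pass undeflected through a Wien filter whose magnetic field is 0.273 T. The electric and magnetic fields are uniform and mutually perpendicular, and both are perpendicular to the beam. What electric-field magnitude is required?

E = 1.83×10⁴ V/m

For straight-line motion qE = qvB, so E = vB.
E = 6.70×10⁴ × 0.273 = 1.83×10⁴ V/m.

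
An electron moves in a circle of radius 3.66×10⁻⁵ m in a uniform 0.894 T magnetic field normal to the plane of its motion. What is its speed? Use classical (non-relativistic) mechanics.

From |q|vB = mv²/r, v = |q|Br/m.
v = (1.602×10⁻¹⁹)(0.894)(3.66×10⁻⁵)/9.109×10⁻³¹ ≈ 5.75×10⁶ m/s.

v ≈ 5.75×10⁶ m/s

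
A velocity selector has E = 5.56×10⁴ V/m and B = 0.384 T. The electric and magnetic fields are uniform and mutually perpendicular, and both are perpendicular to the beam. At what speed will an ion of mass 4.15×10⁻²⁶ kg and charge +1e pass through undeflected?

v = 1.45×10⁵ m/s

For undeflected motion the electric and magnetic forces balance: qE = qvB.
v = E/B = 5.56×10⁴/0.384 = 1.45×10⁵ m/s.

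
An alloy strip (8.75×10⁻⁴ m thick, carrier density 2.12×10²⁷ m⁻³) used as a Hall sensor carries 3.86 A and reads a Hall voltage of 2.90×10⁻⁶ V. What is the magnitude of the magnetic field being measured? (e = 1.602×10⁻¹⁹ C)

B ≈ 0.223 T

From V_H = IB/(n e t), B = V_H n e t / I.
B = (2.90×10⁻⁶)(2.12×10²⁷)(1.602×10⁻¹⁹)(8.75×10⁻⁴)/3.86 ≈ 0.223 T.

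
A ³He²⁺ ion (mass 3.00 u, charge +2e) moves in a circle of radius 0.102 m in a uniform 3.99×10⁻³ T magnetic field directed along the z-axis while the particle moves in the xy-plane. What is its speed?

From |q|vB = mv²/r, v = |q|Br/m.
v = (3.204×10⁻¹⁹)(3.99×10⁻³)(0.102)/4.983×10⁻²⁷ ≈ 2.62×10⁴ m/s.

v ≈ 2.62×10⁴ m/s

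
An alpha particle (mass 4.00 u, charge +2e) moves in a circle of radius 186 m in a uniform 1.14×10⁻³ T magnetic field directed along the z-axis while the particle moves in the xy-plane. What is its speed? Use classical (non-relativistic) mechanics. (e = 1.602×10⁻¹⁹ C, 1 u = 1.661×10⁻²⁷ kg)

v ≈ 1.02×10⁷ m/s

From |q|vB = mv²/r, v = |q|Br/m.
v = (3.204×10⁻¹⁹)(1.14×10⁻³)(186)/6.644×10⁻²⁷ ≈ 1.02×10⁷ m/s.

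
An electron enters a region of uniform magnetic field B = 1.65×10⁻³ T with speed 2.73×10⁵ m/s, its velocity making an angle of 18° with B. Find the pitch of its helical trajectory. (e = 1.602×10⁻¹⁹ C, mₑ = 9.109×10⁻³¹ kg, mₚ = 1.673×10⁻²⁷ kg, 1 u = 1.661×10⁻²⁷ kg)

p ≈ 5.62×10⁻³ m

v∥ = v cosθ = 2.73×10⁵·cos18° ≈ 2.596×10⁵ m/s.
T = 2πm/(|q|B) = 2π(9.109×10⁻³¹)/((1.602×10⁻¹⁹)(1.65×10⁻³)) ≈ 2.165×10⁻⁸ s.
pitch = v∥ T = (2.596×10⁵)(2.165×10⁻⁸) ≈ 5.62×10⁻³ m.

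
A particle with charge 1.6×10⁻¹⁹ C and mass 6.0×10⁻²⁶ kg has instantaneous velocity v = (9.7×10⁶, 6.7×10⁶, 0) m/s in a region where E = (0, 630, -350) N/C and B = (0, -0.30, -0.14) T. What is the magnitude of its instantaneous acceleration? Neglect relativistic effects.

|a| ≈ 8.92×10¹² m/s²

v×B = (-9.38×10⁵, 1.36×10⁶, -2.91×10⁶) N/C.
E + v×B = (-9.38×10⁵, 1.36×10⁶, -2.91×10⁶) N/C.
F = q(E + v×B) = (1.6×10⁻¹⁹ C)·(-9.38×10⁵, 1.36×10⁶, -2.91×10⁶) = (-1.50×10⁻¹³, 2.17×10⁻¹³, -4.66×10⁻¹³) N.
|a| = |F|/m = 5.354×10⁻¹³/6.0×10⁻²⁶ ≈ 8.92×10¹² m/s².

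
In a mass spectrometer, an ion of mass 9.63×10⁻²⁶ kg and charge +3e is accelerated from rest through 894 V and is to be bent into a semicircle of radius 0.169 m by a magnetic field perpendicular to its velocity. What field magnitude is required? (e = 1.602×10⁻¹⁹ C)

B ≈ 0.112 T

v = √(2|q|V/m) = √(2·4.806×10⁻¹⁹·894/9.63×10⁻²⁶) ≈ 9.446×10⁴ m/s.
B = mv/(|q|r) = (9.63×10⁻²⁶)(9.446×10⁴)/((4.806×10⁻¹⁹)(0.169)) ≈ 0.112 T.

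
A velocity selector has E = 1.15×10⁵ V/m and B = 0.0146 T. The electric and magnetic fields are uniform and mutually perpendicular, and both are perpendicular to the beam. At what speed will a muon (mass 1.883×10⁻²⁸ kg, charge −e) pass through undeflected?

For undeflected motion the electric and magnetic forces balance: qE = qvB.
v = E/B = 1.15×10⁵/0.0146 = 7.88×10⁶ m/s.

v = 7.88×10⁶ m/s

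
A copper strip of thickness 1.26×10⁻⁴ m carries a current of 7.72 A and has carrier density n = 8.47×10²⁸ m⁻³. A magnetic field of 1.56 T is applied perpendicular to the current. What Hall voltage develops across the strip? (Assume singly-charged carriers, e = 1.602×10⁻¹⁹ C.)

V_H ≈ 7.04×10⁻⁶ V

V_H = IB/(n e t).
V_H = (7.72)(1.56)/((8.47×10²⁸)(1.602×10⁻¹⁹)(1.26×10⁻⁴)) ≈ 7.04×10⁻⁶ V.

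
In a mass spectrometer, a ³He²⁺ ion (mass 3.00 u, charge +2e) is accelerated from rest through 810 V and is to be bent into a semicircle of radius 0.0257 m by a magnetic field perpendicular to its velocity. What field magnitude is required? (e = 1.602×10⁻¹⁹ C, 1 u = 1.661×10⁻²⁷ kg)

B ≈ 0.195 T

v = √(2|q|V/m) = √(2·3.204×10⁻¹⁹·810/4.983×10⁻²⁷) ≈ 3.227×10⁵ m/s.
B = mv/(|q|r) = (4.983×10⁻²⁷)(3.227×10⁵)/((3.204×10⁻¹⁹)(0.0257)) ≈ 0.195 T.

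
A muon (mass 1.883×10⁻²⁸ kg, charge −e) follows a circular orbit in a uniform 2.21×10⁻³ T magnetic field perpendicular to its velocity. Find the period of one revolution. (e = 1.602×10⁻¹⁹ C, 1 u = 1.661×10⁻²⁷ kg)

The cyclotron period depends only on m, q, B: T = 2πm/(|q|B).
T = 2π(1.883×10⁻²⁸)/((1.602×10⁻¹⁹)(2.21×10⁻³)) ≈ 3.34×10⁻⁶ s.

T ≈ 3.34×10⁻⁶ s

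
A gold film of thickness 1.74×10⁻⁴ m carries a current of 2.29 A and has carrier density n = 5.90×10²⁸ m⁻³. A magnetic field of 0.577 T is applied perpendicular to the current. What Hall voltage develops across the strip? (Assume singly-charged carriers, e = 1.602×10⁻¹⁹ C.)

V_H ≈ 8.03×10⁻⁷ V

V_H = IB/(n e t).
V_H = (2.29)(0.577)/((5.90×10²⁸)(1.602×10⁻¹⁹)(1.74×10⁻⁴)) ≈ 8.03×10⁻⁷ V.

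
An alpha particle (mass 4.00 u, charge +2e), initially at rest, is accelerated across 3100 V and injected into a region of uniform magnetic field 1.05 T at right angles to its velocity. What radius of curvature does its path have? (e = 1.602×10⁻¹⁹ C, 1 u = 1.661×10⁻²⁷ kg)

r ≈ 0.0108 m

Acceleration: |q|V = ½mv² ⇒ v = √(2|q|V/m) = √(2·3.204×10⁻¹⁹·3100/6.644×10⁻²⁷) ≈ 5.468×10⁵ m/s.
In the field: r = mv/(|q|B) = (6.644×10⁻²⁷)(5.468×10⁵)/((3.204×10⁻¹⁹)(1.05)) ≈ 0.0108 m.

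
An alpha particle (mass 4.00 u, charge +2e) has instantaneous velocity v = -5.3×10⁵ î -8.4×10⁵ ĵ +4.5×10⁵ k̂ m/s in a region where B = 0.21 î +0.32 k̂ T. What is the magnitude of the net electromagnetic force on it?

|F| ≈ 1.33×10⁻¹³ N

v×B = (-2.69×10⁵, 2.64×10⁵, 1.76×10⁵) N/C.
F = q v×B = (3.204×10⁻¹⁹ C)·(-2.69×10⁵, 2.64×10⁵, 1.76×10⁵) = (-8.61×10⁻¹⁴, 8.46×10⁻¹⁴, 5.65×10⁻¹⁴) N.
|F| = 1.33×10⁻¹³ N.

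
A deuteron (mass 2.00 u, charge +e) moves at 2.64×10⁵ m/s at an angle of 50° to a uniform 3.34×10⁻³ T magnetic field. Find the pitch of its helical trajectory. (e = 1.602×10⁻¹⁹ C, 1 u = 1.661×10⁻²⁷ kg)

v∥ = v cosθ = 2.64×10⁵·cos50° ≈ 1.697×10⁵ m/s.
T = 2πm/(|q|B) = 2π(3.322×10⁻²⁷)/((1.602×10⁻¹⁹)(3.34×10⁻³)) ≈ 3.901×10⁻⁵ s.
pitch = v∥ T = (1.697×10⁵)(3.901×10⁻⁵) ≈ 6.62 m.

p ≈ 6.62 m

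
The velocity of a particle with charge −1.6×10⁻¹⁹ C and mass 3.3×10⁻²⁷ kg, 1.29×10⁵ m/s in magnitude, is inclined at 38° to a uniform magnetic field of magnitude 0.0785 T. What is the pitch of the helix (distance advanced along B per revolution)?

v∥ = v cosθ = 1.29×10⁵·cos38° ≈ 1.017×10⁵ m/s.
T = 2πm/(|q|B) = 2π(3.3×10⁻²⁷)/((1.6×10⁻¹⁹)(0.0785)) ≈ 1.651×10⁻⁶ s.
pitch = v∥ T = (1.017×10⁵)(1.651×10⁻⁶) ≈ 0.168 m.

p ≈ 0.168 m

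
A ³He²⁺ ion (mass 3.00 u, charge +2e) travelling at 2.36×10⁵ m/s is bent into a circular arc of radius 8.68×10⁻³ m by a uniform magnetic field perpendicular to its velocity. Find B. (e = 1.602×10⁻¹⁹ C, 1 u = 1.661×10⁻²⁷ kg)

B ≈ 0.423 T

From |q|vB = mv²/r, B = mv/(|q|r).
B = (4.983×10⁻²⁷)(2.36×10⁵)/((3.204×10⁻¹⁹)(8.68×10⁻³)) ≈ 0.423 T.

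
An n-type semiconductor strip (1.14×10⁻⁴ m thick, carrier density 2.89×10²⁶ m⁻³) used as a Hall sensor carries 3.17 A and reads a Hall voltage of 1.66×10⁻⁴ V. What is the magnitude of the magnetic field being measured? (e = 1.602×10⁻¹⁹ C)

B ≈ 0.276 T

From V_H = IB/(n e t), B = V_H n e t / I.
B = (1.66×10⁻⁴)(2.89×10²⁶)(1.602×10⁻¹⁹)(1.14×10⁻⁴)/3.17 ≈ 0.276 T.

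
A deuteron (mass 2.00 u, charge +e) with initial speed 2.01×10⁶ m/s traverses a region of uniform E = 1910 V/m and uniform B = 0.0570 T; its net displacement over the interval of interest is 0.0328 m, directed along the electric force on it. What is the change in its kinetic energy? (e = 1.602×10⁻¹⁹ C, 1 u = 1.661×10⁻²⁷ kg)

The magnetic force is always ⟂ v and does no work; only the electric force changes KE.
ΔKE = F_E · d = |q|E d = (1.602×10⁻¹⁹)(1910)(0.0328) ≈ 1.00×10⁻¹⁷ J.

ΔKE ≈ 1.00×10⁻¹⁷ J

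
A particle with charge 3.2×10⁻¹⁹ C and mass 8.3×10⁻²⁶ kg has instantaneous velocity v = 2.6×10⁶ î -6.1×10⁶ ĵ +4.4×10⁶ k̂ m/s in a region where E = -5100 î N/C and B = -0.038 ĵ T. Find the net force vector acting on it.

v×B = (1.67×10⁵, 0, -9.88×10⁴) N/C.
E + v×B = (1.62×10⁵, 0, -9.88×10⁴) N/C.
F = q(E + v×B) = (3.2×10⁻¹⁹ C)·(1.62×10⁵, 0, -9.88×10⁴) = (5.19×10⁻¹⁴, 0, -3.16×10⁻¹⁴) N.

F ≈ (5.19×10⁻¹⁴, 0, -3.16×10⁻¹⁴) N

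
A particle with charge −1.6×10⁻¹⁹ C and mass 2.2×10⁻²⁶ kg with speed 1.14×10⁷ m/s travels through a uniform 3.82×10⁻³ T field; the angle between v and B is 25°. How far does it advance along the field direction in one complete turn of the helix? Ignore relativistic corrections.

v∥ = v cosθ = 1.14×10⁷·cos25° ≈ 1.033×10⁷ m/s.
T = 2πm/(|q|B) = 2π(2.2×10⁻²⁶)/((1.6×10⁻¹⁹)(3.82×10⁻³)) ≈ 2.262×10⁻⁴ s.
pitch = v∥ T = (1.033×10⁷)(2.262×10⁻⁴) ≈ 2340 m.

p ≈ 2340 m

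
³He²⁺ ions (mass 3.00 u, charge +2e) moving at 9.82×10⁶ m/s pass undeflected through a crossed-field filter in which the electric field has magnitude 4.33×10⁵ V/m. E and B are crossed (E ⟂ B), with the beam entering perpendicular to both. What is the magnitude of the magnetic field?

Balance of forces in the selector: qE = qvB ⇒ B = E/v.
B = 4.33×10⁵/9.82×10⁶ = 0.0441 T.

B = 0.0441 T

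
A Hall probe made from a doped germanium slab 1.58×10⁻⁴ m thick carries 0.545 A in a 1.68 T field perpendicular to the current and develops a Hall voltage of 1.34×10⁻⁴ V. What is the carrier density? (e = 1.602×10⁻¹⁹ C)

From V_H = IB/(n e t), n = IB/(V_H e t).
n = (0.545)(1.68)/((1.34×10⁻⁴)(1.602×10⁻¹⁹)(1.58×10⁻⁴)) ≈ 2.70×10²⁶ m⁻³.

n ≈ 2.70×10²⁶ m⁻³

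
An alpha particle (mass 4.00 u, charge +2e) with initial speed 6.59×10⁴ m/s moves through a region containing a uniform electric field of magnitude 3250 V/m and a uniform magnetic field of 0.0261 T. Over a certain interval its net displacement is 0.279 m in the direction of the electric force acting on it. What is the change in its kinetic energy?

The magnetic force is always ⟂ v and does no work; only the electric force changes KE.
ΔKE = F_E · d = |q|E d = (3.204×10⁻¹⁹)(3250)(0.279) ≈ 2.91×10⁻¹⁶ J.

ΔKE ≈ 2.91×10⁻¹⁶ J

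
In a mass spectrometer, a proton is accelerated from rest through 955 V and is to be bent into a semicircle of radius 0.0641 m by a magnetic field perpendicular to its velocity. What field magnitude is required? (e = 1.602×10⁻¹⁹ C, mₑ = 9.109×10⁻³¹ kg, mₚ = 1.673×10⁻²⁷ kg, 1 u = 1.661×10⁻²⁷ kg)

B ≈ 0.0697 T

v = √(2|q|V/m) = √(2·1.602×10⁻¹⁹·955/1.673×10⁻²⁷) ≈ 4.277×10⁵ m/s.
B = mv/(|q|r) = (1.673×10⁻²⁷)(4.277×10⁵)/((1.602×10⁻¹⁹)(0.0641)) ≈ 0.0697 T.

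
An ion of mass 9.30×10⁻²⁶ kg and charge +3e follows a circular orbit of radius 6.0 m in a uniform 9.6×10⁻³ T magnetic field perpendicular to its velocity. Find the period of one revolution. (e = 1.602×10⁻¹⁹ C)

T ≈ 1.3×10⁻⁴ s

The cyclotron period depends only on m, q, B: T = 2πm/(|q|B).
T = 2π(9.30×10⁻²⁶)/((4.806×10⁻¹⁹)(9.6×10⁻³)) ≈ 1.3×10⁻⁴ s.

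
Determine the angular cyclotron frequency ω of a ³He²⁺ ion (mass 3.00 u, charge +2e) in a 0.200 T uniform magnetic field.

ω ≈ 1.29×10⁷ rad/s

ω = |q|B/m.
ω = (3.204×10⁻¹⁹)(0.200)/4.983×10⁻²⁷ ≈ 1.29×10⁷ rad/s.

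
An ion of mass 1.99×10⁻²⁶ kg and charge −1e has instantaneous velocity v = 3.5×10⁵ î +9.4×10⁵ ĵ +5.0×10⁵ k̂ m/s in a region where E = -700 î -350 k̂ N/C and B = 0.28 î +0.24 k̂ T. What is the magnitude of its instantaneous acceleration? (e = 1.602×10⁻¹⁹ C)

v×B = (2.26×10⁵, 5.60×10⁴, -2.63×10⁵) N/C.
E + v×B = (2.25×10⁵, 5.60×10⁴, -2.64×10⁵) N/C.
F = q(E + v×B) = (−1.602×10⁻¹⁹ C)·(2.25×10⁵, 5.60×10⁴, -2.64×10⁵) = (-3.60×10⁻¹⁴, -8.97×10⁻¹⁵, 4.22×10⁻¹⁴) N.
|a| = |F|/m = 5.622×10⁻¹⁴/1.99×10⁻²⁶ ≈ 2.83×10¹² m/s².

|a| ≈ 2.83×10¹² m/s²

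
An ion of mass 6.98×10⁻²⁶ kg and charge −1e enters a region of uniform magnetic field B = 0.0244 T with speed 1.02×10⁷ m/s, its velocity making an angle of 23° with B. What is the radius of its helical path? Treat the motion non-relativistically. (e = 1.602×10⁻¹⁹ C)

r ≈ 71.2 m

v⊥ = v sinθ = 1.02×10⁷·sin23° ≈ 3.985×10⁶ m/s.
r = m v⊥/(|q|B) = (6.98×10⁻²⁶)(3.985×10⁶)/((1.602×10⁻¹⁹)(0.0244)) ≈ 71.2 m.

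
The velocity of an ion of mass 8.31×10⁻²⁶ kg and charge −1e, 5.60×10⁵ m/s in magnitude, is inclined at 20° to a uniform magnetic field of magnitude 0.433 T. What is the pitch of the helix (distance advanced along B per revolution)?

v∥ = v cosθ = 5.60×10⁵·cos20° ≈ 5.262×10⁵ m/s.
T = 2πm/(|q|B) = 2π(8.31×10⁻²⁶)/((1.602×10⁻¹⁹)(0.433)) ≈ 7.527×10⁻⁶ s.
pitch = v∥ T = (5.262×10⁵)(7.527×10⁻⁶) ≈ 3.96 m.

p ≈ 3.96 m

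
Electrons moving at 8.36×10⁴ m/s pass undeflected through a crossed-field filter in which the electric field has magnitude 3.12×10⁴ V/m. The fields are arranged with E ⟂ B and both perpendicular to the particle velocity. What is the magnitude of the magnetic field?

Balance of forces in the selector: qE = qvB ⇒ B = E/v.
B = 3.12×10⁴/8.36×10⁴ = 0.373 T.

B = 0.373 T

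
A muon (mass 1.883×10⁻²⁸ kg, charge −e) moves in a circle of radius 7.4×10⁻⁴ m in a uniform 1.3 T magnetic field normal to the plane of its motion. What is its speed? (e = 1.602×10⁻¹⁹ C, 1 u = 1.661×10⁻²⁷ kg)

From |q|vB = mv²/r, v = |q|Br/m.
v = (1.602×10⁻¹⁹)(1.3)(7.4×10⁻⁴)/1.883×10⁻²⁸ ≈ 8.2×10⁵ m/s.

v ≈ 8.2×10⁵ m/s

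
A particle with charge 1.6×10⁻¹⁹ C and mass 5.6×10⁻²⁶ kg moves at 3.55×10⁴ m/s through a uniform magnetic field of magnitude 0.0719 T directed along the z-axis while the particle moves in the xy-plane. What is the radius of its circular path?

r ≈ 0.173 m

The magnetic force provides the centripetal force: |q|vB = mv²/r.
r = mv/(|q|B) = (5.6×10⁻²⁶)(3.55×10⁴)/((1.6×10⁻¹⁹)(0.0719)) ≈ 0.173 m.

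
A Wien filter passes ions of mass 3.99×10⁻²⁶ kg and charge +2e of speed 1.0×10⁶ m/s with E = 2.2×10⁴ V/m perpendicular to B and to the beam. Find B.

B = 0.022 T

Balance of forces in the selector: qE = qvB ⇒ B = E/v.
B = 2.2×10⁴/1.0×10⁶ = 0.022 T.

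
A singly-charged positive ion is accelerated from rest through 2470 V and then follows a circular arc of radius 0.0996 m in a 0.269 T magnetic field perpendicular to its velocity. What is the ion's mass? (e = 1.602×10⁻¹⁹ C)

Combine |q|V = ½mv² and r = mv/(|q|B): eliminate v to get m = qB²r²/(2V).
m = (1.602×10⁻¹⁹)(0.269)²(0.0996)²/(2·2470) ≈ 2.33×10⁻²⁶ kg.

m ≈ 2.33×10⁻²⁶ kg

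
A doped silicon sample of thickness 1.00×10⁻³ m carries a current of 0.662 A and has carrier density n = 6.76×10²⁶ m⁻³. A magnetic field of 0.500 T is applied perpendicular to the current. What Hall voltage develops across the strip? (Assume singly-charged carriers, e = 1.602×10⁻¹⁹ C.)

V_H ≈ 3.06×10⁻⁶ V

V_H = IB/(n e t).
V_H = (0.662)(0.500)/((6.76×10²⁶)(1.602×10⁻¹⁹)(1.00×10⁻³)) ≈ 3.06×10⁻⁶ V.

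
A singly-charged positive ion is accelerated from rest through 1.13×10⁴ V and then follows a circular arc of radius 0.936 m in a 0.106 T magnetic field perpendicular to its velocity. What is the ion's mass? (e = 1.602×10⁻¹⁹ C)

Combine |q|V = ½mv² and r = mv/(|q|B): eliminate v to get m = qB²r²/(2V).
m = (1.602×10⁻¹⁹)(0.106)²(0.936)²/(2·1.13×10⁴) ≈ 6.98×10⁻²⁶ kg.

m ≈ 6.98×10⁻²⁶ kg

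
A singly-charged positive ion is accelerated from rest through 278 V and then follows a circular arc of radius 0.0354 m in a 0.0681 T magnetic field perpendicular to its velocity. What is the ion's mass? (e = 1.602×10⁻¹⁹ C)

Combine |q|V = ½mv² and r = mv/(|q|B): eliminate v to get m = qB²r²/(2V).
m = (1.602×10⁻¹⁹)(0.0681)²(0.0354)²/(2·278) ≈ 1.67×10⁻²⁷ kg.

m ≈ 1.67×10⁻²⁷ kg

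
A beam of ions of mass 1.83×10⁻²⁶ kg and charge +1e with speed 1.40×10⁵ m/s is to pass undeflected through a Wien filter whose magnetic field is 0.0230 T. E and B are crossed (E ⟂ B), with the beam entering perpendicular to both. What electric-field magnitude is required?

For straight-line motion qE = qvB, so E = vB.
E = 1.40×10⁵ × 0.0230 = 3220 V/m.

E = 3220 V/m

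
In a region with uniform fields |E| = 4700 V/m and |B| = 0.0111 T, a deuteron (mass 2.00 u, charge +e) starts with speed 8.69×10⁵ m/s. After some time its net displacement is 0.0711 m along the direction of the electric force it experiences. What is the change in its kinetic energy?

The magnetic force is always ⟂ v and does no work; only the electric force changes KE.
ΔKE = F_E · d = |q|E d = (1.602×10⁻¹⁹)(4700)(0.0711) ≈ 5.35×10⁻¹⁷ J.

ΔKE ≈ 5.35×10⁻¹⁷ J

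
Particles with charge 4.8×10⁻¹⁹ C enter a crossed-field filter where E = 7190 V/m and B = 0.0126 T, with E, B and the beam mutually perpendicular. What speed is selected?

v = 5.71×10⁵ m/s

For undeflected motion the electric and magnetic forces balance: qE = qvB.
v = E/B = 7190/0.0126 = 5.71×10⁵ m/s.
The result is independent of the particle's charge and mass.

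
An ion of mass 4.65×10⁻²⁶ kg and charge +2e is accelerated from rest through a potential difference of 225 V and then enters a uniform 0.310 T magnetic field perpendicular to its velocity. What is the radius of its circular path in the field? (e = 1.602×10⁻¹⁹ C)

Acceleration: |q|V = ½mv² ⇒ v = √(2|q|V/m) = √(2·3.204×10⁻¹⁹·225/4.65×10⁻²⁶) ≈ 5.568×10⁴ m/s.
In the field: r = mv/(|q|B) = (4.65×10⁻²⁶)(5.568×10⁴)/((3.204×10⁻¹⁹)(0.310)) ≈ 0.0261 m.

r ≈ 0.0261 m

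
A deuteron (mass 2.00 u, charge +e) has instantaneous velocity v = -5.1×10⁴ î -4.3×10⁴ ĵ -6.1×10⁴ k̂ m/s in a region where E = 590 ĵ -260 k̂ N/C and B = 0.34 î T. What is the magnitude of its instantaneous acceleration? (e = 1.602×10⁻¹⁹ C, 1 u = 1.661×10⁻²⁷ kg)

|a| ≈ 1.19×10¹² m/s²

v×B = (0, -2.07×10⁴, 1.46×10⁴) N/C.
E + v×B = (0, -2.02×10⁴, 1.44×10⁴) N/C.
F = q(E + v×B) = (1.602×10⁻¹⁹ C)·(0, -2.02×10⁴, 1.44×10⁴) = (0, -3.23×10⁻¹⁵, 2.30×10⁻¹⁵) N.
|a| = |F|/m = 3.964×10⁻¹⁵/3.322×10⁻²⁷ ≈ 1.19×10¹² m/s².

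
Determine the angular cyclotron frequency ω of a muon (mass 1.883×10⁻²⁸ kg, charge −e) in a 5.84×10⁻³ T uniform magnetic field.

ω ≈ 4.97×10⁶ rad/s

ω = |q|B/m.
ω = (1.602×10⁻¹⁹)(5.84×10⁻³)/1.883×10⁻²⁸ ≈ 4.97×10⁶ rad/s.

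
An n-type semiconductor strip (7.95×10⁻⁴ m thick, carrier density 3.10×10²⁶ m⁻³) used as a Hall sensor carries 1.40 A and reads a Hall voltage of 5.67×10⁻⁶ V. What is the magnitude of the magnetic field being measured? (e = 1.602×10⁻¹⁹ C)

From V_H = IB/(n e t), B = V_H n e t / I.
B = (5.67×10⁻⁶)(3.10×10²⁶)(1.602×10⁻¹⁹)(7.95×10⁻⁴)/1.40 ≈ 0.160 T.

B ≈ 0.160 T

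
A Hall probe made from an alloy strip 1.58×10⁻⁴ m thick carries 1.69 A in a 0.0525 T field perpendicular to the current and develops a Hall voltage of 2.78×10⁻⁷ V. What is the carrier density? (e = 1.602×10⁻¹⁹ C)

n ≈ 1.26×10²⁸ m⁻³

From V_H = IB/(n e t), n = IB/(V_H e t).
n = (1.69)(0.0525)/((2.78×10⁻⁷)(1.602×10⁻¹⁹)(1.58×10⁻⁴)) ≈ 1.26×10²⁸ m⁻³.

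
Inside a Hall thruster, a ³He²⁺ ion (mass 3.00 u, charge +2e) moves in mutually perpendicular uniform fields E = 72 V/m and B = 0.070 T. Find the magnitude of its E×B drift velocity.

v_d ≈ 1000 m/s

The E×B drift speed is v_d = E/B.
v_d = 72/0.070 = 1000 m/s.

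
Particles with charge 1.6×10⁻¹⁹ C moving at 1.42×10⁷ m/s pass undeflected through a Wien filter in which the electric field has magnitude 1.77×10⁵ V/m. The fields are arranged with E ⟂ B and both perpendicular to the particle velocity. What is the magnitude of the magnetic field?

Balance of forces in the selector: qE = qvB ⇒ B = E/v.
B = 1.77×10⁵/1.42×10⁷ = 0.0125 T.

B = 0.0125 T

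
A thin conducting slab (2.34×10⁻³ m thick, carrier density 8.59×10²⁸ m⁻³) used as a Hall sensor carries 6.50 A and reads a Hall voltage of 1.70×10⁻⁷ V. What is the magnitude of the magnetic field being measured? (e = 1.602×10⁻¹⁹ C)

From V_H = IB/(n e t), B = V_H n e t / I.
B = (1.70×10⁻⁷)(8.59×10²⁸)(1.602×10⁻¹⁹)(2.34×10⁻³)/6.50 ≈ 0.842 T.

B ≈ 0.842 T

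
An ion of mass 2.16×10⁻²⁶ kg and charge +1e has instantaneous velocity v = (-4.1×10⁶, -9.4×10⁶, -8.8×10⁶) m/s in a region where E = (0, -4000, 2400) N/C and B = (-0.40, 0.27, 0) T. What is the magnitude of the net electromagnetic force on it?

|F| ≈ 1.03×10⁻¹² N

v×B = (2.38×10⁶, 3.52×10⁶, -4.87×10⁶) N/C.
E + v×B = (2.38×10⁶, 3.52×10⁶, -4.86×10⁶) N/C.
F = q(E + v×B) = (1.602×10⁻¹⁹ C)·(2.38×10⁶, 3.52×10⁶, -4.86×10⁶) = (3.81×10⁻¹³, 5.63×10⁻¹³, -7.79×10⁻¹³) N.
|F| = 1.03×10⁻¹² N.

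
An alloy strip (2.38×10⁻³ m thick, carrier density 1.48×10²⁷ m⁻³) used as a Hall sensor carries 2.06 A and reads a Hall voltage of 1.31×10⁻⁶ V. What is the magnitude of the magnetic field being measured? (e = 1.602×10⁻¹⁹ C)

From V_H = IB/(n e t), B = V_H n e t / I.
B = (1.31×10⁻⁶)(1.48×10²⁷)(1.602×10⁻¹⁹)(2.38×10⁻³)/2.06 ≈ 0.359 T.

B ≈ 0.359 T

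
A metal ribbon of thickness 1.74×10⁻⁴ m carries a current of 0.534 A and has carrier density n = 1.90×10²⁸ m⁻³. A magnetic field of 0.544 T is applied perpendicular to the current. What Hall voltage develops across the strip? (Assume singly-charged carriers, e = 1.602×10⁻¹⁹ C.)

V_H = IB/(n e t).
V_H = (0.534)(0.544)/((1.90×10²⁸)(1.602×10⁻¹⁹)(1.74×10⁻⁴)) ≈ 5.48×10⁻⁷ V.

V_H ≈ 5.48×10⁻⁷ V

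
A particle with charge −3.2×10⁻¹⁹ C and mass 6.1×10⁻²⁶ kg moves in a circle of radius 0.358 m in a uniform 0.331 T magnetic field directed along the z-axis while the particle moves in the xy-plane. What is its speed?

From |q|vB = mv²/r, v = |q|Br/m.
v = (3.2×10⁻¹⁹)(0.331)(0.358)/6.1×10⁻²⁶ ≈ 6.22×10⁵ m/s.

v ≈ 6.22×10⁵ m/s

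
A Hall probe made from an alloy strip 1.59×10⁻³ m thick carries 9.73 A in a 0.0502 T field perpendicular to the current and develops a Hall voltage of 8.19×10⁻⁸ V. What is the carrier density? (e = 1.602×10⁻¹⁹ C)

n ≈ 2.34×10²⁸ m⁻³

From V_H = IB/(n e t), n = IB/(V_H e t).
n = (9.73)(0.0502)/((8.19×10⁻⁸)(1.602×10⁻¹⁹)(1.59×10⁻³)) ≈ 2.34×10²⁸ m⁻³.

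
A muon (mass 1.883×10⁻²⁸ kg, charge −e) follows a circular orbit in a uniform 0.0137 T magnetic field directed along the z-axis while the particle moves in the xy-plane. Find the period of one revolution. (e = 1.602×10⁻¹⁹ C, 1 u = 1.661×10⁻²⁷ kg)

The cyclotron period depends only on m, q, B: T = 2πm/(|q|B).
T = 2π(1.883×10⁻²⁸)/((1.602×10⁻¹⁹)(0.0137)) ≈ 5.39×10⁻⁷ s.

T ≈ 5.39×10⁻⁷ s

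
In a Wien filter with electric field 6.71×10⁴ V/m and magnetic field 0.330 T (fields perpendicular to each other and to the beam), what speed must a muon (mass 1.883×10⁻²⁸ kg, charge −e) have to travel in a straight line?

For undeflected motion the electric and magnetic forces balance: qE = qvB.
v = E/B = 6.71×10⁴/0.330 = 2.03×10⁵ m/s.

v = 2.03×10⁵ m/s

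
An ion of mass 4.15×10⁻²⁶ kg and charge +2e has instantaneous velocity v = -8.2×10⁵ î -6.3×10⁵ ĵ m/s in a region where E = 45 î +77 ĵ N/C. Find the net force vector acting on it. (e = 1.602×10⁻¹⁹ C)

F ≈ (1.44×10⁻¹⁷, 2.47×10⁻¹⁷, 0) N

Only an electric field acts, so F = qE = (3.204×10⁻¹⁹ C)·(45.0, 77.0, 0) = (1.44×10⁻¹⁷, 2.47×10⁻¹⁷, 0) N.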